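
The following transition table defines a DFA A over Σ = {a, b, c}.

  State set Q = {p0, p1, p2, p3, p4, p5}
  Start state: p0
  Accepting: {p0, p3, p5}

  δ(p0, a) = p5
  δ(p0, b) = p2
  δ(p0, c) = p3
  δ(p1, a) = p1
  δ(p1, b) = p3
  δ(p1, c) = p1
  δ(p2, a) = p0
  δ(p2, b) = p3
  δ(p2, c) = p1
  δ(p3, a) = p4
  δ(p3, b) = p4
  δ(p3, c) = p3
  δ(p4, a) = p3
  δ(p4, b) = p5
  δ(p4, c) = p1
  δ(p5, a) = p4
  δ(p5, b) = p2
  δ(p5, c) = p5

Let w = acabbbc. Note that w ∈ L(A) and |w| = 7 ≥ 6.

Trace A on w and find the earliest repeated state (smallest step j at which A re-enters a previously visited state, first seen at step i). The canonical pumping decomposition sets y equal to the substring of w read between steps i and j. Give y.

Run of A on w = a c a b b b c:
  step 0: p0  (start)
  step 1: p5  (read a: p0→p5)
  step 2: p5  (read c: p5→p5)   ← first repeat (p5 seen earlier)
  step 3: p4  (read a: p5→p4)
  step 4: p5  (read b: p4→p5)
  step 5: p2  (read b: p5→p2)
  step 6: p3  (read b: p2→p3)
  step 7: p3  (read c: p3→p3)

So i = 1, j = 2, giving x = w[0:1] = a, y = w[1:2] = c, z = w[2:7] = abbbc.
Check: |xy| = 2 ≤ 6 and |y| = 1 ≥ 1. Reading y takes A from p5 back to p5, so every xyⁱz is accepted.

c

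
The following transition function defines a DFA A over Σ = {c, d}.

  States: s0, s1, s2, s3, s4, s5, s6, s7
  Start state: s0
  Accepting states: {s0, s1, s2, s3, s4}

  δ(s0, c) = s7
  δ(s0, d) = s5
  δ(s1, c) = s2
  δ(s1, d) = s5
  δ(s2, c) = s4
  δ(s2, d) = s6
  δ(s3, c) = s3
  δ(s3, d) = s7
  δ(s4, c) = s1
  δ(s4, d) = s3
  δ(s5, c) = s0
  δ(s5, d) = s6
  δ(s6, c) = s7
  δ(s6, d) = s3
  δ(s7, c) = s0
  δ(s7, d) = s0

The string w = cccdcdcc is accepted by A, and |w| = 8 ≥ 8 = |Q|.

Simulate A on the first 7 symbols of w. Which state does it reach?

State sequence: s0 -c-> s7 -c-> s0 -c-> s7 -d-> s0 -c-> s7 -d-> s0 -c-> s7

After reading 7 characters, A is in state s7.

s7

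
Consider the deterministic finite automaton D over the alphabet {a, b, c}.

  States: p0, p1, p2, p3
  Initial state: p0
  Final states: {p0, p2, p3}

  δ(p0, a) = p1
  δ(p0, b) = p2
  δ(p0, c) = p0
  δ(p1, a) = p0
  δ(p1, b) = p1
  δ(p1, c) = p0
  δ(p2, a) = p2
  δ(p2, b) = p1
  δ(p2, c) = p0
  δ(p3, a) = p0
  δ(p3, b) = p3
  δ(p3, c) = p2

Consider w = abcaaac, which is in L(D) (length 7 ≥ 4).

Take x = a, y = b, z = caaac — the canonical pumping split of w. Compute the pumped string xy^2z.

xy^2z = a·b·b·caaac = abbcaaac.
Reading y = b takes D from p1 back to p1, so after x·y·y the machine is still in p1, and z then leads to the accepting state p0. Hence abbcaaac ∈ L(D).

abbcaaac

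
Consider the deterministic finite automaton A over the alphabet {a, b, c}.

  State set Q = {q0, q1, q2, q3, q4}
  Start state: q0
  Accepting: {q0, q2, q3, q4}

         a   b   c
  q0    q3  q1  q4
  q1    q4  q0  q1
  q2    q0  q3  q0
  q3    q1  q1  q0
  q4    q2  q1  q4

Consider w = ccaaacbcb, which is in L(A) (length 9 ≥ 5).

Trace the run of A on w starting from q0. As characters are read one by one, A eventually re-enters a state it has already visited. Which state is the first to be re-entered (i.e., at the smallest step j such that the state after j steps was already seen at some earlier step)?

q4

State sequence: q0 -c-> q4 -c-> q4 -a-> q2 -a-> q0 -a-> q3 -c-> q0 -b-> q1 -c-> q1 -b-> q0
First repeat at step 2: q4 was already visited.

The earliest repeat is at step j = 2: A is in q4, which it already visited at step i = 1.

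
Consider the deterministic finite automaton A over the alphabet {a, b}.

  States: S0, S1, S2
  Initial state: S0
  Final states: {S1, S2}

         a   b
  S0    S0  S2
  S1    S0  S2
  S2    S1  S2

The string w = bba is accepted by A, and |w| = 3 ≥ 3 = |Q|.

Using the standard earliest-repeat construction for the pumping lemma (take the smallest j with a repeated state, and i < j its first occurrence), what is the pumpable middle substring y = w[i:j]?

b

State sequence: S0 -b-> S2 -b-> S2 -a-> S1
First repeat at step 2: S2 was already visited.

So i = 1, j = 2, giving x = w[0:1] = b, y = w[1:2] = b, z = w[2:3] = a.
Check: |xy| = 2 ≤ 3 and |y| = 1 ≥ 1. Reading y takes A from S2 back to S2, so every xyⁱz is accepted.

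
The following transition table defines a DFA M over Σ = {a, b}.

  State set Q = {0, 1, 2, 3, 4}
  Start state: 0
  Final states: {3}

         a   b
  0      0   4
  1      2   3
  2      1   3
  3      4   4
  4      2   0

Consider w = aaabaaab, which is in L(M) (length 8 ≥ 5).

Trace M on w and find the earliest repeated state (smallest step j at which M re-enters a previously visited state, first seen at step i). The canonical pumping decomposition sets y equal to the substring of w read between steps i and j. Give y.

a

Run of M on w = a a a b a a a b:
  step 0: 0  (start)
  step 1: 0  (read a: 0→0)   ← first repeat (0 seen earlier)
  step 2: 0  (read a: 0→0)
  step 3: 0  (read a: 0→0)
  step 4: 4  (read b: 0→4)
  step 5: 2  (read a: 4→2)
  step 6: 1  (read a: 2→1)
  step 7: 2  (read a: 1→2)
  step 8: 3  (read b: 2→3)

So i = 0, j = 1, giving x = w[0:0] = ε, y = w[0:1] = a, z = w[1:8] = aabaaab.
Check: |xy| = 1 ≤ 5 and |y| = 1 ≥ 1. Reading y takes M from 0 back to 0, so every xyⁱz is accepted.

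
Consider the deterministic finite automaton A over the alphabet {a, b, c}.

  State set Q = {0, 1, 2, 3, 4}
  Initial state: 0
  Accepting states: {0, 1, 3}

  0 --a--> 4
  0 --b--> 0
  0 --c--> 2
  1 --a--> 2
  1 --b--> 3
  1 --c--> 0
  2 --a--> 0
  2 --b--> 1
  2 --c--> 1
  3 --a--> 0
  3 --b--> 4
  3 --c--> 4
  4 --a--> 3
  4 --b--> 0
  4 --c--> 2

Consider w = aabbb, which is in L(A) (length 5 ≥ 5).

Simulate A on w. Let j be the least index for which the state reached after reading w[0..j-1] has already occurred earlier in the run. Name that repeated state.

4

Run of A on w = a a b b b:
  step 0: 0  (start)
  step 1: 4  (read a: 0→4)
  step 2: 3  (read a: 4→3)
  step 3: 4  (read b: 3→4)   ← first repeat (4 seen earlier)
  step 4: 0  (read b: 4→0)
  step 5: 0  (read b: 0→0)

The earliest repeat is at step j = 3: A is in 4, which it already visited at step i = 1.
Since A has 5 states, any run of length ≥ 5 visits 5+1 states, so by pigeonhole some state repeats within the first 5 steps — that repeat gives the pumpable loop.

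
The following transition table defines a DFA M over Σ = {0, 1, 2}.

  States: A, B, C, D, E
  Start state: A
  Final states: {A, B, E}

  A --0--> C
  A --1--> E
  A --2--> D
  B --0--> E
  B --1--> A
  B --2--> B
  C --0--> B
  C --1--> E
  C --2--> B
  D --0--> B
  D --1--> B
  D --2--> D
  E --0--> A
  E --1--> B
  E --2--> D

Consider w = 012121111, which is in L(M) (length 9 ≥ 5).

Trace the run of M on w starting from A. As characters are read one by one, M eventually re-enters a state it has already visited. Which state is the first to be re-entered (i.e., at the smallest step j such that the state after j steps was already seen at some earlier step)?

B

State sequence: A -0-> C -1-> E -2-> D -1-> B -2-> B -1-> A -1-> E -1-> B -1-> A
First repeat at step 5: B was already visited.

The earliest repeat is at step j = 5: M is in B, which it already visited at step i = 4.
Pumping length from the standard proof: p = 5 (the number of states). The repeated state found above gives |xy| = j ≤ 5 and |y| = j − i ≥ 1.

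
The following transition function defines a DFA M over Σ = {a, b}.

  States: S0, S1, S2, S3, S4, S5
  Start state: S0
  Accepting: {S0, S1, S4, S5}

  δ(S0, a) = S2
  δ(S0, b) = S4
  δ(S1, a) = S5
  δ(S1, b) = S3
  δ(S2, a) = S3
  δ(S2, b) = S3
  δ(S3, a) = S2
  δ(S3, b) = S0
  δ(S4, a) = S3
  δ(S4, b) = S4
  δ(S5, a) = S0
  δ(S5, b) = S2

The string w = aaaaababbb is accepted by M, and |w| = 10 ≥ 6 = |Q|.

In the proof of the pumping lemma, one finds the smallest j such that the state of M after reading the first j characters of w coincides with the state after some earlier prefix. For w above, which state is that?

S2

State sequence: S0 -a-> S2 -a-> S3 -a-> S2 -a-> S3 -a-> S2 -b-> S3 -a-> S2 -b-> S3 -b-> S0 -b-> S4
First repeat at step 3: S2 was already visited.

The earliest repeat is at step j = 3: M is in S2, which it already visited at step i = 1.
With |Q| = 6, pigeonhole forces a state repeat no later than step 6; the substring read between the first and second visits to that state can be pumped.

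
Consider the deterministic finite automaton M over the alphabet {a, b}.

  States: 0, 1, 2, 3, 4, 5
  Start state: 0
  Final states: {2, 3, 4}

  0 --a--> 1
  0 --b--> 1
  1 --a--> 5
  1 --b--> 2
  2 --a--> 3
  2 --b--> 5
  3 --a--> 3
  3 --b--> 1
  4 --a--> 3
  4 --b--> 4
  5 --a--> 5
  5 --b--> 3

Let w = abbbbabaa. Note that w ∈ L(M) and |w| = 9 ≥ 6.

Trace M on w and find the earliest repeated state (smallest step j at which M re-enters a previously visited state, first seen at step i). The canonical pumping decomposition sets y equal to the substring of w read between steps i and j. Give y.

bbbb

State sequence: 0 -a-> 1 -b-> 2 -b-> 5 -b-> 3 -b-> 1 -a-> 5 -b-> 3 -a-> 3 -a-> 3
First repeat at step 5: 1 was already visited.

So i = 1, j = 5, giving x = w[0:1] = a, y = w[1:5] = bbbb, z = w[5:9] = abaa.
Check: |xy| = 5 ≤ 6 and |y| = 4 ≥ 1. Reading y takes M from 1 back to 1, so every xyⁱz is accepted.
The DFA has 6 states, so the proof of the pumping lemma guarantees a repeated state among the first 6+1 visited; the segment between the two visits is the pumpable y.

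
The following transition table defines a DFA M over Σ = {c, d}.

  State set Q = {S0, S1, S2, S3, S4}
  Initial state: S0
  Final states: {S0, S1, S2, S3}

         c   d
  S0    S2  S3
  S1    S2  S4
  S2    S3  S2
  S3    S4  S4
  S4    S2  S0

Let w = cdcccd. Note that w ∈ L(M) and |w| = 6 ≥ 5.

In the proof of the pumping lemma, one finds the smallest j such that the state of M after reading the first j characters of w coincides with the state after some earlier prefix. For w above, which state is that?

Run of M on w = c d c c c d:
  step 0: S0  (start)
  step 1: S2  (read c: S0→S2)
  step 2: S2  (read d: S2→S2)   ← first repeat (S2 seen earlier)
  step 3: S3  (read c: S2→S3)
  step 4: S4  (read c: S3→S4)
  step 5: S2  (read c: S4→S2)
  step 6: S2  (read d: S2→S2)

The earliest repeat is at step j = 2: M is in S2, which it already visited at step i = 1.
Pumping length from the standard proof: p = 5 (the number of states). The repeated state found above gives |xy| = j ≤ 5 and |y| = j − i ≥ 1.

S2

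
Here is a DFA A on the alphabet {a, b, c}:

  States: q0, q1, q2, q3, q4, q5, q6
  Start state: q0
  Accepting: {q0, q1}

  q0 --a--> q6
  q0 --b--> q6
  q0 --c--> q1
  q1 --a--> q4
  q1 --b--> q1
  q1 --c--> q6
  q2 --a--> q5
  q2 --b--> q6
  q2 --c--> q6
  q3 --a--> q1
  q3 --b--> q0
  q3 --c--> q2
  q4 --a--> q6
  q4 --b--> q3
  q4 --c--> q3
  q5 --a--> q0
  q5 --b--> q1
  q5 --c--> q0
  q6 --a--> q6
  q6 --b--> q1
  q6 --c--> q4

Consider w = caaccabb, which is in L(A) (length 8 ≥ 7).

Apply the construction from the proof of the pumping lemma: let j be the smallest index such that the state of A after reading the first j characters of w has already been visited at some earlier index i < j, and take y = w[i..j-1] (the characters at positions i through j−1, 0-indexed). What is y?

Run of A on w = c a a c c a b b:
  step 0: q0  (start)
  step 1: q1  (read c: q0→q1)
  step 2: q4  (read a: q1→q4)
  step 3: q6  (read a: q4→q6)
  step 4: q4  (read c: q6→q4)   ← first repeat (q4 seen earlier)
  step 5: q3  (read c: q4→q3)
  step 6: q1  (read a: q3→q1)
  step 7: q1  (read b: q1→q1)
  step 8: q1  (read b: q1→q1)

So i = 2, j = 4, giving x = w[0:2] = ca, y = w[2:4] = ac, z = w[4:8] = cabb.
Check: |xy| = 4 ≤ 7 and |y| = 2 ≥ 1. Reading y takes A from q4 back to q4, so every xyⁱz is accepted.
Pumping length from the standard proof: p = 7 (the number of states). The repeated state found above gives |xy| = j ≤ 7 and |y| = j − i ≥ 1.

ac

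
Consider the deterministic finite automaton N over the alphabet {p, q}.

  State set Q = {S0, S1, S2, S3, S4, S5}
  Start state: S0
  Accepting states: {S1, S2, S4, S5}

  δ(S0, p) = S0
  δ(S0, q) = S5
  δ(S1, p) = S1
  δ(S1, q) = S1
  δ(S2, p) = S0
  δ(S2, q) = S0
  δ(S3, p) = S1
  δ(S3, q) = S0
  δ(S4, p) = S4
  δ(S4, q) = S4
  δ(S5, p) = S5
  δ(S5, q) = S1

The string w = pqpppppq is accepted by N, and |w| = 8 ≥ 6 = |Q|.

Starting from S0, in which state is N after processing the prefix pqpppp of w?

Run of N on the first 6 characters of w = p q p p p p:
  step 0: S0  (start)
  step 1: S0  (read p: S0→S0)
  step 2: S5  (read q: S0→S5)
  step 3: S5  (read p: S5→S5)
  step 4: S5  (read p: S5→S5)
  step 5: S5  (read p: S5→S5)
  step 6: S5  (read p: S5→S5)

After reading 6 characters, N is in state S5.

S5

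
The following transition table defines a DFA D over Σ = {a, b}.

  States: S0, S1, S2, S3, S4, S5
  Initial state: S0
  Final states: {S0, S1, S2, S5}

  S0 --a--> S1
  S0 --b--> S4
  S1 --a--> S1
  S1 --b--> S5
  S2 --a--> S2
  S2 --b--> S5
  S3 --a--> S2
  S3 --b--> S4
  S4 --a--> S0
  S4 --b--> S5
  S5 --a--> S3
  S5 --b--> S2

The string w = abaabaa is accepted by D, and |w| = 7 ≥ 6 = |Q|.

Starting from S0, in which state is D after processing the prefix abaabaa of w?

S2

Run of D on the first 7 characters of w = a b a a b a a:
  step 0: S0  (start)
  step 1: S1  (read a: S0→S1)
  step 2: S5  (read b: S1→S5)
  step 3: S3  (read a: S5→S3)
  step 4: S2  (read a: S3→S2)
  step 5: S5  (read b: S2→S5)
  step 6: S3  (read a: S5→S3)
  step 7: S2  (read a: S3→S2)

After reading 7 characters, D is in state S2.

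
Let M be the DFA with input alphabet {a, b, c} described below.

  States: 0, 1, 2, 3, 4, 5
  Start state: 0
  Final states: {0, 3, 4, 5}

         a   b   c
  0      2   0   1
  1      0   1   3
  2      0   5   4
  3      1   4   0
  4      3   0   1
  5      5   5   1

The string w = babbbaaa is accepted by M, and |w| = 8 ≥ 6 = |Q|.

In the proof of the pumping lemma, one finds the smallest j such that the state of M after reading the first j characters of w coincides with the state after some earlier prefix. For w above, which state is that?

0

State sequence: 0 -b-> 0 -a-> 2 -b-> 5 -b-> 5 -b-> 5 -a-> 5 -a-> 5 -a-> 5
First repeat at step 1: 0 was already visited.

The earliest repeat is at step j = 1: M is in 0, which it already visited at step i = 0.
Pumping length from the standard proof: p = 6 (the number of states). The repeated state found above gives |xy| = j ≤ 6 and |y| = j − i ≥ 1.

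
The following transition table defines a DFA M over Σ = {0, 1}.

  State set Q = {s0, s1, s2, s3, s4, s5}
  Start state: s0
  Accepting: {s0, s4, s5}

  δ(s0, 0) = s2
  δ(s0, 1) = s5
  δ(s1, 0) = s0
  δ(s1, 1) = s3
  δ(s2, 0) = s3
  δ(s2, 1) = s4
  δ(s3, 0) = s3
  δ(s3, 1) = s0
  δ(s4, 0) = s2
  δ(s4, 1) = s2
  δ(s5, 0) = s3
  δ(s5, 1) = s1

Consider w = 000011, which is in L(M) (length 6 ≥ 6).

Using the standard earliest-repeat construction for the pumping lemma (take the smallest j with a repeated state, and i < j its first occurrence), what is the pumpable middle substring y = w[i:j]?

Run of M on w = 0 0 0 0 1 1:
  step 0: s0  (start)
  step 1: s2  (read 0: s0→s2)
  step 2: s3  (read 0: s2→s3)
  step 3: s3  (read 0: s3→s3)   ← first repeat (s3 seen earlier)
  step 4: s3  (read 0: s3→s3)
  step 5: s0  (read 1: s3→s0)
  step 6: s5  (read 1: s0→s5)

So i = 2, j = 3, giving x = w[0:2] = 00, y = w[2:3] = 0, z = w[3:6] = 011.
Check: |xy| = 3 ≤ 6 and |y| = 1 ≥ 1. Reading y takes M from s3 back to s3, so every xyⁱz is accepted.
With |Q| = 6, pigeonhole forces a state repeat no later than step 6; the substring read between the first and second visits to that state can be pumped.

0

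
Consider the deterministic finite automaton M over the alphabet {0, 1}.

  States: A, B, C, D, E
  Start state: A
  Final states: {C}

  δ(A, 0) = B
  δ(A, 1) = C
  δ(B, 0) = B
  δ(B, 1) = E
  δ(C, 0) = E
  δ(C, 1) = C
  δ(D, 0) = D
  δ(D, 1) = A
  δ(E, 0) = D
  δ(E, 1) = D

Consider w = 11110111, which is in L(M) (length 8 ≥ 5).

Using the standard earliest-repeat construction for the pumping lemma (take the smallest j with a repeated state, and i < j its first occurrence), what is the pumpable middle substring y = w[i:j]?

Run of M on w = 1 1 1 1 0 1 1 1:
  step 0: A  (start)
  step 1: C  (read 1: A→C)
  step 2: C  (read 1: C→C)   ← first repeat (C seen earlier)
  step 3: C  (read 1: C→C)
  step 4: C  (read 1: C→C)
  step 5: E  (read 0: C→E)
  step 6: D  (read 1: E→D)
  step 7: A  (read 1: D→A)
  step 8: C  (read 1: A→C)

So i = 1, j = 2, giving x = w[0:1] = 1, y = w[1:2] = 1, z = w[2:8] = 110111.
Check: |xy| = 2 ≤ 5 and |y| = 1 ≥ 1. Reading y takes M from C back to C, so every xyⁱz is accepted.
The DFA has 5 states, so the proof of the pumping lemma guarantees a repeated state among the first 5+1 visited; the segment between the two visits is the pumpable y.

1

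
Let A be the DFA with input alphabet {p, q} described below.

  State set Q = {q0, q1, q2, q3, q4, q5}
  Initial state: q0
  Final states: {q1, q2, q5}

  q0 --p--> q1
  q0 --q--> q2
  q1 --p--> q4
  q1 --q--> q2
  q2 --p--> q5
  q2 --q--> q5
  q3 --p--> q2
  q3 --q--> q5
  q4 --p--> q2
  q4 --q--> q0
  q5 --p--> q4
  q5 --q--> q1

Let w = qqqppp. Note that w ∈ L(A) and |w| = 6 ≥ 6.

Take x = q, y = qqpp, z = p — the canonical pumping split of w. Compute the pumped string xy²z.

qqqppqqppp

xy^2z = q·qqpp·qqpp·p = qqqppqqppp.
Reading y = qqpp takes A from q2 back to q2, so after x·y·y the machine is still in q2, and z then leads to the accepting state q5. Hence qqqppqqppp ∈ L(A).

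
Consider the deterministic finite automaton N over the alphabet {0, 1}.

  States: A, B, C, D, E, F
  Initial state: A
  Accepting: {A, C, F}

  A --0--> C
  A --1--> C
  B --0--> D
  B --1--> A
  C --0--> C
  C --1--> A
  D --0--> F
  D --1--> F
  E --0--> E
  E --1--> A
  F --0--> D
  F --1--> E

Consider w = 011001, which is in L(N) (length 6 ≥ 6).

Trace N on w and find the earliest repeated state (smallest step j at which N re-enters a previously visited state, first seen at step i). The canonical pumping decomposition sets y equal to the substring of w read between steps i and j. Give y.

01

Run of N on w = 0 1 1 0 0 1:
  step 0: A  (start)
  step 1: C  (read 0: A→C)
  step 2: A  (read 1: C→A)   ← first repeat (A seen earlier)
  step 3: C  (read 1: A→C)
  step 4: C  (read 0: C→C)
  step 5: C  (read 0: C→C)
  step 6: A  (read 1: C→A)

So i = 0, j = 2, giving x = w[0:0] = ε, y = w[0:2] = 01, z = w[2:6] = 1001.
Check: |xy| = 2 ≤ 6 and |y| = 2 ≥ 1. Reading y takes N from A back to A, so every xyⁱz is accepted.
Pumping length from the standard proof: p = 6 (the number of states). The repeated state found above gives |xy| = j ≤ 6 and |y| = j − i ≥ 1.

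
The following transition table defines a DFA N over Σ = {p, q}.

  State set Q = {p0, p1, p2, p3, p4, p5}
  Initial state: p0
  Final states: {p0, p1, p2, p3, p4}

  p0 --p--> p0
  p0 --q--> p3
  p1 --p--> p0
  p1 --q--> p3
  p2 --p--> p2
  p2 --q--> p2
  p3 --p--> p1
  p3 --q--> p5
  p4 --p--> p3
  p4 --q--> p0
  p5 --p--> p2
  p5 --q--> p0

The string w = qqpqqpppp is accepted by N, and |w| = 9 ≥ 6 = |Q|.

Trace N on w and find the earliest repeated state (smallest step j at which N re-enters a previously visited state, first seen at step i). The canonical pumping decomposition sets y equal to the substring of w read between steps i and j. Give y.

q

State sequence: p0 -q-> p3 -q-> p5 -p-> p2 -q-> p2 -q-> p2 -p-> p2 -p-> p2 -p-> p2 -p-> p2
First repeat at step 4: p2 was already visited.

So i = 3, j = 4, giving x = w[0:3] = qqp, y = w[3:4] = q, z = w[4:9] = qpppp.
Check: |xy| = 4 ≤ 6 and |y| = 1 ≥ 1. Reading y takes N from p2 back to p2, so every xyⁱz is accepted.
The DFA has 6 states, so the proof of the pumping lemma guarantees a repeated state among the first 6+1 visited; the segment between the two visits is the pumpable y.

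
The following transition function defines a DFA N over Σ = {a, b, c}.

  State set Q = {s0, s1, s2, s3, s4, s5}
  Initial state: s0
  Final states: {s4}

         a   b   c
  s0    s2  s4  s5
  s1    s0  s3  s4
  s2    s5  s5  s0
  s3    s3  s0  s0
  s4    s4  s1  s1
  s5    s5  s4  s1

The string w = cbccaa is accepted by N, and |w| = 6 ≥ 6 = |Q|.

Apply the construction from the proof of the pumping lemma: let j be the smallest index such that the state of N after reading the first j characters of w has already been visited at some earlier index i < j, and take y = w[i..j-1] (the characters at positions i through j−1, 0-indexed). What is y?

cc

State sequence: s0 -c-> s5 -b-> s4 -c-> s1 -c-> s4 -a-> s4 -a-> s4
First repeat at step 4: s4 was already visited.

So i = 2, j = 4, giving x = w[0:2] = cb, y = w[2:4] = cc, z = w[4:6] = aa.
Check: |xy| = 4 ≤ 6 and |y| = 2 ≥ 1. Reading y takes N from s4 back to s4, so every xyⁱz is accepted.
With |Q| = 6, pigeonhole forces a state repeat no later than step 6; the substring read between the first and second visits to that state can be pumped.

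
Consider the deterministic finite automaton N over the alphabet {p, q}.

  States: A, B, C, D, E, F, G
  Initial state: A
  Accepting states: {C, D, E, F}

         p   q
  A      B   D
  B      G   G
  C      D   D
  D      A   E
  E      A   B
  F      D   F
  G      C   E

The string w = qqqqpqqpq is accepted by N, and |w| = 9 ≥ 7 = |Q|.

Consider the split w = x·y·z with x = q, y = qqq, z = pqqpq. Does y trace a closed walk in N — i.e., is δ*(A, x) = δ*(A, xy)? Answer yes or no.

no

Run of N on the first 4 characters of w = q q q q:
  step 0: A  (start)
  step 1: D  (read q: A→D)
  step 2: E  (read q: D→E)
  step 3: B  (read q: E→B)
  step 4: G  (read q: B→G)

After x (step 1): D. After xy (step 4): G.
They differ (D ≠ G), so y is not a cycle from the state after x; this split is not the one the pumping-lemma construction produces, and pumping y need not keep the string in L(N).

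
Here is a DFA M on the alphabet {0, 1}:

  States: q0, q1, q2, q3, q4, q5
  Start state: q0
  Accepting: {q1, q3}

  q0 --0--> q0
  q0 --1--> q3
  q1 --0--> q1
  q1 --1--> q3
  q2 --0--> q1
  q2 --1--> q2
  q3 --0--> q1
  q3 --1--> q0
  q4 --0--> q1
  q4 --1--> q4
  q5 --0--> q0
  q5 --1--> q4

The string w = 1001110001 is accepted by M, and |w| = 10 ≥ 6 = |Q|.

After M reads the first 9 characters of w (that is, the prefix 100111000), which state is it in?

q1

State sequence: q0 -1-> q3 -0-> q1 -0-> q1 -1-> q3 -1-> q0 -1-> q3 -0-> q1 -0-> q1 -0-> q1

After reading 9 characters, M is in state q1.
(This kind of state-tracing is the core of the pumping-lemma construction: with 6 states, pigeonhole forces a repeat within the first 6 steps.)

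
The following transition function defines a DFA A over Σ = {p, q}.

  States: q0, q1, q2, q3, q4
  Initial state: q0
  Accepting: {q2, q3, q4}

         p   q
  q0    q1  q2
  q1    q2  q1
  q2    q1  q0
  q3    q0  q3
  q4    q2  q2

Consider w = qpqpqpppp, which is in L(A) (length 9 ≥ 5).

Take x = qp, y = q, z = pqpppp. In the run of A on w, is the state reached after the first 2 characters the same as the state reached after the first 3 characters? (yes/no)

yes

State sequence: q0 -q-> q2 -p-> q1 -q-> q1

After x (step 2): q1. After xy (step 3): q1.
They match, so y = q drives A around a cycle from q1 back to itself; pumping y any number of times keeps A in q1 before reading z, and xyⁱz ∈ L(A) for every i ≥ 0.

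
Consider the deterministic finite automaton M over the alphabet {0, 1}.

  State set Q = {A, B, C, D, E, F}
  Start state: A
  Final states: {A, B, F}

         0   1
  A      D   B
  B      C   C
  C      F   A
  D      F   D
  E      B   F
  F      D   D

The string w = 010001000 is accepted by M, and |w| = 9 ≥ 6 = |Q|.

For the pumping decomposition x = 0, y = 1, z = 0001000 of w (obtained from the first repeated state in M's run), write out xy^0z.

00001000

xy⁰z = xz = 0·0001000 = 00001000.
Reading y = 1 takes M from D back to D, so after x the machine is still in D, and z then leads to the accepting state F. Hence 00001000 ∈ L(M).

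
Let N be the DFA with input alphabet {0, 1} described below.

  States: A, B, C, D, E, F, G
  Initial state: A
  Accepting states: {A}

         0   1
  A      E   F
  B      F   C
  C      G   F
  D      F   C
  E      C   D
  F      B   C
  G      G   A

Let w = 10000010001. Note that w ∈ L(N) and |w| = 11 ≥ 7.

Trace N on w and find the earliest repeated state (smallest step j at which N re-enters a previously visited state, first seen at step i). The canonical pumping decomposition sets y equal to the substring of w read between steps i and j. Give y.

Run of N on w = 1 0 0 0 0 0 1 0 0 0 1:
  step 0: A  (start)
  step 1: F  (read 1: A→F)
  step 2: B  (read 0: F→B)
  step 3: F  (read 0: B→F)   ← first repeat (F seen earlier)
  step 4: B  (read 0: F→B)
  step 5: F  (read 0: B→F)
  step 6: B  (read 0: F→B)
  step 7: C  (read 1: B→C)
  step 8: G  (read 0: C→G)
  step 9: G  (read 0: G→G)
  step 10: G  (read 0: G→G)
  step 11: A  (read 1: G→A)

So i = 1, j = 3, giving x = w[0:1] = 1, y = w[1:3] = 00, z = w[3:11] = 00010001.
Check: |xy| = 3 ≤ 7 and |y| = 2 ≥ 1. Reading y takes N from F back to F, so every xyⁱz is accepted.
Since N has 7 states, any run of length ≥ 7 visits 7+1 states, so by pigeonhole some state repeats within the first 7 steps — that repeat gives the pumpable loop.

00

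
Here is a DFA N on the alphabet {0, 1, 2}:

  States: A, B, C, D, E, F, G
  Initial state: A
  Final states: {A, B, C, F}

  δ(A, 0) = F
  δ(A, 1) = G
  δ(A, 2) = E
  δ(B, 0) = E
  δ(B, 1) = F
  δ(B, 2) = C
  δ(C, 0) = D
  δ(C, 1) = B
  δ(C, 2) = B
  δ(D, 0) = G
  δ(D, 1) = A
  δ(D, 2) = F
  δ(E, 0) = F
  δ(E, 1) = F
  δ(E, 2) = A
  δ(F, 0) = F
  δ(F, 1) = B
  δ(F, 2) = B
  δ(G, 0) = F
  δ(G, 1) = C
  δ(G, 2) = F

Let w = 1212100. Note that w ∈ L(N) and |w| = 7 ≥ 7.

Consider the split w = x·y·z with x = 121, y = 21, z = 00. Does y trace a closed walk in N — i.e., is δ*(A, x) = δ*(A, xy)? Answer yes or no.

yes

Run of N on the first 5 characters of w = 1 2 1 2 1:
  step 0: A  (start)
  step 1: G  (read 1: A→G)
  step 2: F  (read 2: G→F)
  step 3: B  (read 1: F→B)
  step 4: C  (read 2: B→C)
  step 5: B  (read 1: C→B)

After x (step 3): B. After xy (step 5): B.
They match, so y = 21 drives N around a cycle from B back to itself; pumping y any number of times keeps N in B before reading z, and xyⁱz ∈ L(N) for every i ≥ 0.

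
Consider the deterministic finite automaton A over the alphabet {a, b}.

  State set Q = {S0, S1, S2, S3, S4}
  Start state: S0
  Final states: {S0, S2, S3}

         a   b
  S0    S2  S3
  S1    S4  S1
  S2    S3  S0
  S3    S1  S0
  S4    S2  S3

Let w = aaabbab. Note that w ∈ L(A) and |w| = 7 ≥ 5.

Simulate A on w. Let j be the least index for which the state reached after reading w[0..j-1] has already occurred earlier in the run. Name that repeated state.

Run of A on w = a a a b b a b:
  step 0: S0  (start)
  step 1: S2  (read a: S0→S2)
  step 2: S3  (read a: S2→S3)
  step 3: S1  (read a: S3→S1)
  step 4: S1  (read b: S1→S1)   ← first repeat (S1 seen earlier)
  step 5: S1  (read b: S1→S1)
  step 6: S4  (read a: S1→S4)
  step 7: S3  (read b: S4→S3)

The earliest repeat is at step j = 4: A is in S1, which it already visited at step i = 3.

S1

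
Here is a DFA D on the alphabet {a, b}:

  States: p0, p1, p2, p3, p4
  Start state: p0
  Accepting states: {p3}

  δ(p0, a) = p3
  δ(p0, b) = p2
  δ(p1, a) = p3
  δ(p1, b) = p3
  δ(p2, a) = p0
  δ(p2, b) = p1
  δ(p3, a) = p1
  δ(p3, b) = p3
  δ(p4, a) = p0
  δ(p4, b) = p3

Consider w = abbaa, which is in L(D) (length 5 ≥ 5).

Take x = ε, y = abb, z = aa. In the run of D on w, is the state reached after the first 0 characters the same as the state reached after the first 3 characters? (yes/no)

State sequence: p0 -a-> p3 -b-> p3 -b-> p3

After x (step 0): p0. After xy (step 3): p3.
They differ (p0 ≠ p3), so y is not a cycle from the state after x; this split is not the one the pumping-lemma construction produces, and pumping y need not keep the string in L(D).

no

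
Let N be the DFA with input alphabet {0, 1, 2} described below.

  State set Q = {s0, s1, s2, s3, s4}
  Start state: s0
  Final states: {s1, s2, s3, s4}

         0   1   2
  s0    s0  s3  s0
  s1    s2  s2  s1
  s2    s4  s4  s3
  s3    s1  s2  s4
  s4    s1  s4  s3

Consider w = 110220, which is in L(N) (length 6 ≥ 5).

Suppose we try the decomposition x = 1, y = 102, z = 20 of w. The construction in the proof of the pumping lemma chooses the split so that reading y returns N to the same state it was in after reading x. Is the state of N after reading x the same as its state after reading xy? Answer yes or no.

Run of N on the first 4 characters of w = 1 1 0 2:
  step 0: s0  (start)
  step 1: s3  (read 1: s0→s3)
  step 2: s2  (read 1: s3→s2)
  step 3: s4  (read 0: s2→s4)
  step 4: s3  (read 2: s4→s3)

After x (step 1): s3. After xy (step 4): s3.
They match, so y = 102 drives N around a cycle from s3 back to itself; pumping y any number of times keeps N in s3 before reading z, and xyⁱz ∈ L(N) for every i ≥ 0.

yes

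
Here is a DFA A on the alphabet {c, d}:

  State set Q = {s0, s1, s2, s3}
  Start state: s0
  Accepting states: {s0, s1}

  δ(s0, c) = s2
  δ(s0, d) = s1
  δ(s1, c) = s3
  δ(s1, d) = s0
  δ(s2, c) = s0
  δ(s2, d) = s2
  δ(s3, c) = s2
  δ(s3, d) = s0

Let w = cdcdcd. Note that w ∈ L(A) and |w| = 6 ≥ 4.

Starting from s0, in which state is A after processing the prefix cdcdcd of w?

s0

State sequence: s0 -c-> s2 -d-> s2 -c-> s0 -d-> s1 -c-> s3 -d-> s0

After reading 6 characters, A is in state s0.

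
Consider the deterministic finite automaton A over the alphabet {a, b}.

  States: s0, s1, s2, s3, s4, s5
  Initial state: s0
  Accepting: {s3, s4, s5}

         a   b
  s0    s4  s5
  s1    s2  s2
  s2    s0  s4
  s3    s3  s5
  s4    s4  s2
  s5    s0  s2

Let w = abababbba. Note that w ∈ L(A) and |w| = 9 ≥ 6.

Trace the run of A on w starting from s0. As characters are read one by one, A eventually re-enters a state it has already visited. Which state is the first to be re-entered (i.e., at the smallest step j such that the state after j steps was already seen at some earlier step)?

Run of A on w = a b a b a b b b a:
  step 0: s0  (start)
  step 1: s4  (read a: s0→s4)
  step 2: s2  (read b: s4→s2)
  step 3: s0  (read a: s2→s0)   ← first repeat (s0 seen earlier)
  step 4: s5  (read b: s0→s5)
  step 5: s0  (read a: s5→s0)
  step 6: s5  (read b: s0→s5)
  step 7: s2  (read b: s5→s2)
  step 8: s4  (read b: s2→s4)
  step 9: s4  (read a: s4→s4)

The earliest repeat is at step j = 3: A is in s0, which it already visited at step i = 0.

s0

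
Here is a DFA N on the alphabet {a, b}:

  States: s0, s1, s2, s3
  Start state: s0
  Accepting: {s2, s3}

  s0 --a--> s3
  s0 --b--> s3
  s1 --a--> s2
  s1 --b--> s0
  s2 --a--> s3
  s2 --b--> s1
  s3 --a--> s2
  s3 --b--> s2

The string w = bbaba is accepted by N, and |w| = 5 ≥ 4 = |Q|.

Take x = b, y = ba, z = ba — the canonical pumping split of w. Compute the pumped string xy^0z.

bba

xy⁰z = xz = b·ba = bba.
Reading y = ba takes N from s3 back to s3, so after x the machine is still in s3, and z then leads to the accepting state s3. Hence bba ∈ L(N).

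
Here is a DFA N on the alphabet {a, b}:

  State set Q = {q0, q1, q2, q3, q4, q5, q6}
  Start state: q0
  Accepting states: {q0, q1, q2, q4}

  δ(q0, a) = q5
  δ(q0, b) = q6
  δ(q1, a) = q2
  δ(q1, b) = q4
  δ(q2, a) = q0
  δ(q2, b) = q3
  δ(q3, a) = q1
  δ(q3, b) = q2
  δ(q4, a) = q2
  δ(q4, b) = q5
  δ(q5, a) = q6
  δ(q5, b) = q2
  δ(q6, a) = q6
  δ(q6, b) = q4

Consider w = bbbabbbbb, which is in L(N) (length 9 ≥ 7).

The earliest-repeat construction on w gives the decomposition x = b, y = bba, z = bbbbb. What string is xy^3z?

bbbabbabbabbbbb

xy^3z = b·bba·bba·bba·bbbbb = bbbabbabbabbbbb.
Reading y = bba takes N from q6 back to q6, so after x·y·y·y the machine is still in q6, and z then leads to the accepting state q2. Hence bbbabbabbabbbbb ∈ L(N).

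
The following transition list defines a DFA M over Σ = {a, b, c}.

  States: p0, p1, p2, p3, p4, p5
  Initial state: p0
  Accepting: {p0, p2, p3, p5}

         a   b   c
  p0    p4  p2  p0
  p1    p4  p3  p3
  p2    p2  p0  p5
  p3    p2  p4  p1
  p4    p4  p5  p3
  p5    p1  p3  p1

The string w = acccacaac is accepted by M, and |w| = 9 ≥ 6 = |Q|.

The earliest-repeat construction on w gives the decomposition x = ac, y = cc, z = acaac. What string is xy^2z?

xy^2z = ac·cc·cc·acaac = acccccacaac.
Reading y = cc takes M from p3 back to p3, so after x·y·y the machine is still in p3, and z then leads to the accepting state p3. Hence acccccacaac ∈ L(M).

acccccacaac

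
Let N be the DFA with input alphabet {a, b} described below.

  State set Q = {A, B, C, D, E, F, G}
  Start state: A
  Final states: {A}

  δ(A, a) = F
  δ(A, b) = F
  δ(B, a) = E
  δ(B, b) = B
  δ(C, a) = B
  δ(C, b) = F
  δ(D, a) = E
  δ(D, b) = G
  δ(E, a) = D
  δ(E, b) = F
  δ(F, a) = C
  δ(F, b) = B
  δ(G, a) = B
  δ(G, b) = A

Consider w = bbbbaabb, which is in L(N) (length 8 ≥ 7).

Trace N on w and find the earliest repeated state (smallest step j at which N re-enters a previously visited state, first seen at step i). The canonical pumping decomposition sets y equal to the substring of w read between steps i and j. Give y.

b

State sequence: A -b-> F -b-> B -b-> B -b-> B -a-> E -a-> D -b-> G -b-> A
First repeat at step 3: B was already visited.

So i = 2, j = 3, giving x = w[0:2] = bb, y = w[2:3] = b, z = w[3:8] = baabb.
Check: |xy| = 3 ≤ 7 and |y| = 1 ≥ 1. Reading y takes N from B back to B, so every xyⁱz is accepted.
The DFA has 7 states, so the proof of the pumping lemma guarantees a repeated state among the first 7+1 visited; the segment between the two visits is the pumpable y.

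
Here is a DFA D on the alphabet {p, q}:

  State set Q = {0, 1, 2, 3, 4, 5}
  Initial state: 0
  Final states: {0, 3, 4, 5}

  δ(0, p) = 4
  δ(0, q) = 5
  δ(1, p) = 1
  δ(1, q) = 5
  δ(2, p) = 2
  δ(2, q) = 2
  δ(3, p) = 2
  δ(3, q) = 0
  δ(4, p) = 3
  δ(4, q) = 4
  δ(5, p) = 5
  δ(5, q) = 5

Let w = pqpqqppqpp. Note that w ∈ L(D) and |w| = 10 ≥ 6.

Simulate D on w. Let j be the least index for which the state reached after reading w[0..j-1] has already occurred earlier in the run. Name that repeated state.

4

State sequence: 0 -p-> 4 -q-> 4 -p-> 3 -q-> 0 -q-> 5 -p-> 5 -p-> 5 -q-> 5 -p-> 5 -p-> 5
First repeat at step 2: 4 was already visited.

The earliest repeat is at step j = 2: D is in 4, which it already visited at step i = 1.
Pumping length from the standard proof: p = 6 (the number of states). The repeated state found above gives |xy| = j ≤ 6 and |y| = j − i ≥ 1.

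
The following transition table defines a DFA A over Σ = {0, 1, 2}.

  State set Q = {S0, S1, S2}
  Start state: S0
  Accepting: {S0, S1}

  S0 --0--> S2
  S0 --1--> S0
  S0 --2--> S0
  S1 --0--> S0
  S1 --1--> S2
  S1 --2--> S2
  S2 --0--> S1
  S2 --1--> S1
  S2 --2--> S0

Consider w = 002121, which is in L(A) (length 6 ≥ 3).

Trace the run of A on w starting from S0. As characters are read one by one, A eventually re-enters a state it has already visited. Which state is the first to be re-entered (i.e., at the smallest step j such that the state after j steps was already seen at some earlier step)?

S2

Run of A on w = 0 0 2 1 2 1:
  step 0: S0  (start)
  step 1: S2  (read 0: S0→S2)
  step 2: S1  (read 0: S2→S1)
  step 3: S2  (read 2: S1→S2)   ← first repeat (S2 seen earlier)
  step 4: S1  (read 1: S2→S1)
  step 5: S2  (read 2: S1→S2)
  step 6: S1  (read 1: S2→S1)

The earliest repeat is at step j = 3: A is in S2, which it already visited at step i = 1.
Since A has 3 states, any run of length ≥ 3 visits 3+1 states, so by pigeonhole some state repeats within the first 3 steps — that repeat gives the pumpable loop.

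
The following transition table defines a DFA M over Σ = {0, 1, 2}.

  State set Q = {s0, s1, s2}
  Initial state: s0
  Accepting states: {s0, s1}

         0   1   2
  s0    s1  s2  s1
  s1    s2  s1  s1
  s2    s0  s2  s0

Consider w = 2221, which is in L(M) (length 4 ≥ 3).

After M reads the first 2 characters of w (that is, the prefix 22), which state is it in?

s1

Run of M on the first 2 characters of w = 2 2:
  step 0: s0  (start)
  step 1: s1  (read 2: s0→s1)
  step 2: s1  (read 2: s1→s1)

After reading 2 characters, M is in state s1.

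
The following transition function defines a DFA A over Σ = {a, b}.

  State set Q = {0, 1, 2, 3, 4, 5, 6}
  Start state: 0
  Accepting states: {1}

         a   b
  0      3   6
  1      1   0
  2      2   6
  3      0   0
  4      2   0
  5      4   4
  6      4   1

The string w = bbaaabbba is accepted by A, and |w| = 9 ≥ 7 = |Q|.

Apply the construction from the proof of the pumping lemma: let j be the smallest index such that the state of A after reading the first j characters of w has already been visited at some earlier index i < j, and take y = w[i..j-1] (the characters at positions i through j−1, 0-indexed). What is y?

State sequence: 0 -b-> 6 -b-> 1 -a-> 1 -a-> 1 -a-> 1 -b-> 0 -b-> 6 -b-> 1 -a-> 1
First repeat at step 3: 1 was already visited.

So i = 2, j = 3, giving x = w[0:2] = bb, y = w[2:3] = a, z = w[3:9] = aabbba.
Check: |xy| = 3 ≤ 7 and |y| = 1 ≥ 1. Reading y takes A from 1 back to 1, so every xyⁱz is accepted.
Pumping length from the standard proof: p = 7 (the number of states). The repeated state found above gives |xy| = j ≤ 7 and |y| = j − i ≥ 1.

a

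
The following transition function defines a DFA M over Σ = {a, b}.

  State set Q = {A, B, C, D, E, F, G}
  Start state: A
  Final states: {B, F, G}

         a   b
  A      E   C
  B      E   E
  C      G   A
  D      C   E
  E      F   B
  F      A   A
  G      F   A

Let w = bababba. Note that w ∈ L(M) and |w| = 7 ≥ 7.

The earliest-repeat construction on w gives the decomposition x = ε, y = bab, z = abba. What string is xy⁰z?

abba

xy⁰z = xz = ε·abba = abba.
Reading y = bab takes M from A back to A, so after x the machine is still in A, and z then leads to the accepting state F. Hence abba ∈ L(M).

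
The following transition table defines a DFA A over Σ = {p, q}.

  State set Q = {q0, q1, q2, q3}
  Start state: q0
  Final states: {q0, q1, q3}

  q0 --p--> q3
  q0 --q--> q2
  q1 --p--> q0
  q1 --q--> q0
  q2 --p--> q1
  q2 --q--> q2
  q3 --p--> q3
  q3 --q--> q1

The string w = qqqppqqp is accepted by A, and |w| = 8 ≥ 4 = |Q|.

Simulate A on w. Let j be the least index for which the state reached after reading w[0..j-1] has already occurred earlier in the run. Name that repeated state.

Run of A on w = q q q p p q q p:
  step 0: q0  (start)
  step 1: q2  (read q: q0→q2)
  step 2: q2  (read q: q2→q2)   ← first repeat (q2 seen earlier)
  step 3: q2  (read q: q2→q2)
  step 4: q1  (read p: q2→q1)
  step 5: q0  (read p: q1→q0)
  step 6: q2  (read q: q0→q2)
  step 7: q2  (read q: q2→q2)
  step 8: q1  (read p: q2→q1)

The earliest repeat is at step j = 2: A is in q2, which it already visited at step i = 1.
Since A has 4 states, any run of length ≥ 4 visits 4+1 states, so by pigeonhole some state repeats within the first 4 steps — that repeat gives the pumpable loop.

q2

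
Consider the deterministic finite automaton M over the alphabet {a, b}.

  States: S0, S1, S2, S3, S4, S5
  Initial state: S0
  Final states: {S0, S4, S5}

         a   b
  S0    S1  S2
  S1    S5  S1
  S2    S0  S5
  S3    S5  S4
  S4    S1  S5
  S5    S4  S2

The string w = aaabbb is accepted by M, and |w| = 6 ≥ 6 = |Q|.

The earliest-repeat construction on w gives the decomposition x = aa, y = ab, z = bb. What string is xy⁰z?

aabb

xy⁰z = xz = aa·bb = aabb.
Reading y = ab takes M from S5 back to S5, so after x the machine is still in S5, and z then leads to the accepting state S5. Hence aabb ∈ L(M).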